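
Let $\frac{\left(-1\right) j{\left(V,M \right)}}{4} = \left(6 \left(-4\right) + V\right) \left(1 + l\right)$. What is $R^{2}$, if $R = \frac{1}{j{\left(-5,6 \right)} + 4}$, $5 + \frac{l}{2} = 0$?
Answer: $\frac{1}{1081600} \approx 9.2456 \cdot 10^{-7}$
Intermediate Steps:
$l = -10$ ($l = -10 + 2 \cdot 0 = -10 + 0 = -10$)
$j{\left(V,M \right)} = -864 + 36 V$ ($j{\left(V,M \right)} = - 4 \left(6 \left(-4\right) + V\right) \left(1 - 10\right) = - 4 \left(-24 + V\right) \left(-9\right) = - 4 \left(216 - 9 V\right) = -864 + 36 V$)
$R = - \frac{1}{1040}$ ($R = \frac{1}{\left(-864 + 36 \left(-5\right)\right) + 4} = \frac{1}{\left(-864 - 180\right) + 4} = \frac{1}{-1044 + 4} = \frac{1}{-1040} = - \frac{1}{1040} \approx -0.00096154$)
$R^{2} = \left(- \frac{1}{1040}\right)^{2} = \frac{1}{1081600}$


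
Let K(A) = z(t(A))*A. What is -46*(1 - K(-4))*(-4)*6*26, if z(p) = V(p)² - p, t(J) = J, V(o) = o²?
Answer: 29880864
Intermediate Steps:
z(p) = p⁴ - p (z(p) = (p²)² - p = p⁴ - p)
K(A) = A*(A⁴ - A) (K(A) = (A⁴ - A)*A = A*(A⁴ - A))
-46*(1 - K(-4))*(-4)*6*26 = -46*(1 - ((-4)⁵ - 1*(-4)²))*(-4)*6*26 = -46*(1 - (-1024 - 1*16))*(-4)*6*26 = -46*(1 - (-1024 - 16))*(-4)*6*26 = -46*(1 - 1*(-1040))*(-4)*6*26 = -46*(1 + 1040)*(-4)*6*26 = -46*1041*(-4)*6*26 = -(-191544)*6*26 = -46*(-24984)*26 = 1149264*26 = 29880864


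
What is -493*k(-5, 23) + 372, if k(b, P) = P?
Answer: -10967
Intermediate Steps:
-493*k(-5, 23) + 372 = -493*23 + 372 = -11339 + 372 = -10967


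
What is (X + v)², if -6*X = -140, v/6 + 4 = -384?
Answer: 47803396/9 ≈ 5.3115e+6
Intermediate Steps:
v = -2328 (v = -24 + 6*(-384) = -24 - 2304 = -2328)
X = 70/3 (X = -⅙*(-140) = 70/3 ≈ 23.333)
(X + v)² = (70/3 - 2328)² = (-6914/3)² = 47803396/9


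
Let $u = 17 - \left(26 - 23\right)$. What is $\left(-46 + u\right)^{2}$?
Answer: $1024$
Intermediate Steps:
$u = 14$ ($u = 17 - \left(26 - 23\right) = 17 - 3 = 14$)
$\left(-46 + u\right)^{2} = \left(-46 + 14\right)^{2} = \left(-32\right)^{2} = 1024$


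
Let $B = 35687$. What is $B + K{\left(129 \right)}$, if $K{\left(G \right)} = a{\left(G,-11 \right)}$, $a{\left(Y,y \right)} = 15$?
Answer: $35702$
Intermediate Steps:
$K{\left(G \right)} = 15$
$B + K{\left(129 \right)} = 35687 + 15 = 35702$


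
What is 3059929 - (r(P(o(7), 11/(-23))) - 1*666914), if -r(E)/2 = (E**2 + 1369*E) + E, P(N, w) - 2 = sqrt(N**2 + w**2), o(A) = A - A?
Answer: 1975098585/529 ≈ 3.7336e+6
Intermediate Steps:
o(A) = 0
P(N, w) = 2 + sqrt(N**2 + w**2)
r(E) = -2740*E - 2*E**2 (r(E) = -2*((E**2 + 1369*E) + E) = -2*(E**2 + 1370*E) = -2740*E - 2*E**2)
3059929 - (r(P(o(7), 11/(-23))) - 1*666914) = 3059929 - (-2*(2 + sqrt(0**2 + (11/(-23))**2))*(1370 + (2 + sqrt(0**2 + (11/(-23))**2))) - 1*666914) = 3059929 - (-2*(2 + sqrt(0 + (11*(-1/23))**2))*(1370 + (2 + sqrt(0 + (11*(-1/23))**2))) - 666914) = 3059929 - (-2*(2 + sqrt(0 + (-11/23)**2))*(1370 + (2 + sqrt(0 + (-11/23)**2))) - 666914) = 3059929 - (-2*(2 + sqrt(0 + 121/529))*(1370 + (2 + sqrt(0 + 121/529))) - 666914) = 3059929 - (-2*(2 + sqrt(121/529))*(1370 + (2 + sqrt(121/529))) - 666914) = 3059929 - (-2*(2 + 11/23)*(1370 + (2 + 11/23)) - 666914) = 3059929 - (-2*57/23*(1370 + 57/23) - 666914) = 3059929 - (-2*57/23*31567/23 - 666914) = 3059929 - (-3598638/529 - 666914) = 3059929 - 1*(-356396144/529) = 3059929 + 356396144/529 = 1975098585/529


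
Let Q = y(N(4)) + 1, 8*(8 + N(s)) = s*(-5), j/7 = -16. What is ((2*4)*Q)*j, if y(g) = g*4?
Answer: 36736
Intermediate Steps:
j = -112 (j = 7*(-16) = -112)
N(s) = -8 - 5*s/8 (N(s) = -8 + (s*(-5))/8 = -8 + (-5*s)/8 = -8 - 5*s/8)
y(g) = 4*g
Q = -41 (Q = 4*(-8 - 5/8*4) + 1 = 4*(-8 - 5/2) + 1 = 4*(-21/2) + 1 = -42 + 1 = -41)
((2*4)*Q)*j = ((2*4)*(-41))*(-112) = (8*(-41))*(-112) = -328*(-112) = 36736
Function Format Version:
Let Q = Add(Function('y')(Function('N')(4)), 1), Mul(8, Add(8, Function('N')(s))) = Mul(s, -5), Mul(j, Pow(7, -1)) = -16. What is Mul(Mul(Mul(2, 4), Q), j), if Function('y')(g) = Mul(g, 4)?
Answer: 36736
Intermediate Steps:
j = -112 (j = Mul(7, -16) = -112)
Function('N')(s) = Add(-8, Mul(Rational(-5, 8), s)) (Function('N')(s) = Add(-8, Mul(Rational(1, 8), Mul(s, -5))) = Add(-8, Mul(Rational(1, 8), Mul(-5, s))) = Add(-8, Mul(Rational(-5, 8), s)))
Function('y')(g) = Mul(4, g)
Q = -41 (Q = Add(Mul(4, Add(-8, Mul(Rational(-5, 8), 4))), 1) = Add(Mul(4, Add(-8, Rational(-5, 2))), 1) = Add(Mul(4, Rational(-21, 2)), 1) = Add(-42, 1) = -41)
Mul(Mul(Mul(2, 4), Q), j) = Mul(Mul(Mul(2, 4), -41), -112) = Mul(Mul(8, -41), -112) = Mul(-328, -112) = 36736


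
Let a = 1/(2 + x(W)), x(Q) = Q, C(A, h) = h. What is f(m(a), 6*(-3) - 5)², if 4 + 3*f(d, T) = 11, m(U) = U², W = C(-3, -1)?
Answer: 49/9 ≈ 5.4444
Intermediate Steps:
W = -1
a = 1 (a = 1/(2 - 1) = 1/1 = 1)
f(d, T) = 7/3 (f(d, T) = -4/3 + (⅓)*11 = -4/3 + 11/3 = 7/3)
f(m(a), 6*(-3) - 5)² = (7/3)² = 49/9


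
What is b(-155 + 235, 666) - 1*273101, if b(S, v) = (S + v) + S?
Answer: -272275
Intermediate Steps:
b(S, v) = v + 2*S
b(-155 + 235, 666) - 1*273101 = (666 + 2*(-155 + 235)) - 1*273101 = (666 + 2*80) - 273101 = (666 + 160) - 273101 = 826 - 273101 = -272275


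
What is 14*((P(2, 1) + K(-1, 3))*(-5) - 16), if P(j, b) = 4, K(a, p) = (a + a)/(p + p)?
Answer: -1442/3 ≈ -480.67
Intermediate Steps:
K(a, p) = a/p (K(a, p) = (2*a)/((2*p)) = (2*a)*(1/(2*p)) = a/p)
14*((P(2, 1) + K(-1, 3))*(-5) - 16) = 14*((4 - 1/3)*(-5) - 16) = 14*((4 - 1*⅓)*(-5) - 16) = 14*((4 - ⅓)*(-5) - 16) = 14*((11/3)*(-5) - 16) = 14*(-55/3 - 16) = 14*(-103/3) = -1442/3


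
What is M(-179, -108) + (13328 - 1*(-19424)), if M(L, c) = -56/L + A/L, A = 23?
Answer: 5862641/179 ≈ 32752.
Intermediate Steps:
M(L, c) = -33/L (M(L, c) = -56/L + 23/L = -33/L)
M(-179, -108) + (13328 - 1*(-19424)) = -33/(-179) + (13328 - 1*(-19424)) = -33*(-1/179) + (13328 + 19424) = 33/179 + 32752 = 5862641/179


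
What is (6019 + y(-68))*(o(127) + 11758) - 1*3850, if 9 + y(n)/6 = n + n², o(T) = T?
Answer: 395778535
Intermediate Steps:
y(n) = -54 + 6*n + 6*n² (y(n) = -54 + 6*(n + n²) = -54 + (6*n + 6*n²) = -54 + 6*n + 6*n²)
(6019 + y(-68))*(o(127) + 11758) - 1*3850 = (6019 + (-54 + 6*(-68) + 6*(-68)²))*(127 + 11758) - 1*3850 = (6019 + (-54 - 408 + 6*4624))*11885 - 3850 = (6019 + (-54 - 408 + 27744))*11885 - 3850 = (6019 + 27282)*11885 - 3850 = 33301*11885 - 3850 = 395782385 - 3850 = 395778535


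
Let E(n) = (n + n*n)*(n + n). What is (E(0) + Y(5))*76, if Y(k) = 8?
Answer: 608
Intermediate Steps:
E(n) = 2*n*(n + n²) (E(n) = (n + n²)*(2*n) = 2*n*(n + n²))
(E(0) + Y(5))*76 = (2*0²*(1 + 0) + 8)*76 = (2*0*1 + 8)*76 = (0 + 8)*76 = 8*76 = 608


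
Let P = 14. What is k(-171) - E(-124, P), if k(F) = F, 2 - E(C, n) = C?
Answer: -297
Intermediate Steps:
E(C, n) = 2 - C
k(-171) - E(-124, P) = -171 - (2 - 1*(-124)) = -171 - (2 + 124) = -171 - 1*126 = -171 - 126 = -297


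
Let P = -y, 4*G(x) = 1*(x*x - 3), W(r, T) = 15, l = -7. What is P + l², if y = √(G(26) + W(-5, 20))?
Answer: 49 - √733/2 ≈ 35.463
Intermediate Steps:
G(x) = -¾ + x²/4 (G(x) = (1*(x*x - 3))/4 = (1*(x² - 3))/4 = (1*(-3 + x²))/4 = (-3 + x²)/4 = -¾ + x²/4)
y = √733/2 (y = √((-¾ + (¼)*26²) + 15) = √((-¾ + (¼)*676) + 15) = √((-¾ + 169) + 15) = √(673/4 + 15) = √(733/4) = √733/2 ≈ 13.537)
P = -√733/2 ≈ -13.537
P + l² = -√733/2 + (-7)² = -√733/2 + 49 = 49 - √733/2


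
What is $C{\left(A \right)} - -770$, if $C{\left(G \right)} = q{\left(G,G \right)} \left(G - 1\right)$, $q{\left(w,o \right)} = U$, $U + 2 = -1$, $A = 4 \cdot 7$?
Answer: $689$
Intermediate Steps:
$A = 28$
$U = -3$ ($U = -2 - 1 = -3$)
$q{\left(w,o \right)} = -3$
$C{\left(G \right)} = 3 - 3 G$ ($C{\left(G \right)} = - 3 \left(G - 1\right) = - 3 \left(-1 + G\right) = 3 - 3 G$)
$C{\left(A \right)} - -770 = \left(3 - 84\right) - -770 = \left(3 - 84\right) + 770 = -81 + 770 = 689$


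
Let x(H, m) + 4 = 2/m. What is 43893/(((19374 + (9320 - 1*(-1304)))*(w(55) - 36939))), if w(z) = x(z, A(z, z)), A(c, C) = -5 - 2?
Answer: -102417/2585857598 ≈ -3.9607e-5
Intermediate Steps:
A(c, C) = -7
x(H, m) = -4 + 2/m
w(z) = -30/7 (w(z) = -4 + 2/(-7) = -4 + 2*(-⅐) = -4 - 2/7 = -30/7)
43893/(((19374 + (9320 - 1*(-1304)))*(w(55) - 36939))) = 43893/(((19374 + (9320 - 1*(-1304)))*(-30/7 - 36939))) = 43893/(((19374 + (9320 + 1304))*(-258603/7))) = 43893/(((19374 + 10624)*(-258603/7))) = 43893/((29998*(-258603/7))) = 43893/(-7757572794/7) = 43893*(-7/7757572794) = -102417/2585857598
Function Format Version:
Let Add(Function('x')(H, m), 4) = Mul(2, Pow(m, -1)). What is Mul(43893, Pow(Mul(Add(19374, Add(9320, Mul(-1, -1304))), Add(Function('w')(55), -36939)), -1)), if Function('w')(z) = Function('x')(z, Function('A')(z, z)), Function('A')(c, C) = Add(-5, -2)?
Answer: Rational(-102417, 2585857598) ≈ -3.9607e-5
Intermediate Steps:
Function('A')(c, C) = -7
Function('x')(H, m) = Add(-4, Mul(2, Pow(m, -1)))
Function('w')(z) = Rational(-30, 7) (Function('w')(z) = Add(-4, Mul(2, Pow(-7, -1))) = Add(-4, Mul(2, Rational(-1, 7))) = Add(-4, Rational(-2, 7)) = Rational(-30, 7))
Mul(43893, Pow(Mul(Add(19374, Add(9320, Mul(-1, -1304))), Add(Function('w')(55), -36939)), -1)) = Mul(43893, Pow(Mul(Add(19374, Add(9320, Mul(-1, -1304))), Add(Rational(-30, 7), -36939)), -1)) = Mul(43893, Pow(Mul(Add(19374, Add(9320, 1304)), Rational(-258603, 7)), -1)) = Mul(43893, Pow(Mul(Add(19374, 10624), Rational(-258603, 7)), -1)) = Mul(43893, Pow(Mul(29998, Rational(-258603, 7)), -1)) = Mul(43893, Pow(Rational(-7757572794, 7), -1)) = Mul(43893, Rational(-7, 7757572794)) = Rational(-102417, 2585857598)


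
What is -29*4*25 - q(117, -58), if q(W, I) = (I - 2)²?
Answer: -6500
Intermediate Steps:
q(W, I) = (-2 + I)²
-29*4*25 - q(117, -58) = -29*4*25 - (-2 - 58)² = -116*25 - 1*(-60)² = -2900 - 1*3600 = -2900 - 3600 = -6500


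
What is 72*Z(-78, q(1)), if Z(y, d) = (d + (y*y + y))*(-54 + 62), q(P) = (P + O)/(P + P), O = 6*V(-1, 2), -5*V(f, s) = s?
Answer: 17295264/5 ≈ 3.4591e+6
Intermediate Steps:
V(f, s) = -s/5
O = -12/5 (O = 6*(-1/5*2) = 6*(-2/5) = -12/5 ≈ -2.4000)
q(P) = (-12/5 + P)/(2*P) (q(P) = (P - 12/5)/(P + P) = (-12/5 + P)/((2*P)) = (-12/5 + P)*(1/(2*P)) = (-12/5 + P)/(2*P))
Z(y, d) = 8*d + 8*y + 8*y**2 (Z(y, d) = (d + (y**2 + y))*8 = (d + (y + y**2))*8 = (d + y + y**2)*8 = 8*d + 8*y + 8*y**2)
72*Z(-78, q(1)) = 72*(8*((1/10)*(-12 + 5*1)/1) + 8*(-78) + 8*(-78)**2) = 72*(8*((1/10)*1*(-12 + 5)) - 624 + 8*6084) = 72*(8*((1/10)*1*(-7)) - 624 + 48672) = 72*(8*(-7/10) - 624 + 48672) = 72*(-28/5 - 624 + 48672) = 72*(240212/5) = 17295264/5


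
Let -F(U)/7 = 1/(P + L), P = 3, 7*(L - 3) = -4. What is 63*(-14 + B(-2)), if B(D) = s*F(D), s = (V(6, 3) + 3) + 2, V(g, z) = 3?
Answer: -29106/19 ≈ -1531.9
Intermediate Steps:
L = 17/7 (L = 3 + (1/7)*(-4) = 3 - 4/7 = 17/7 ≈ 2.4286)
F(U) = -49/38 (F(U) = -7/(3 + 17/7) = -7/38/7 = -7*7/38 = -49/38)
s = 8 (s = (3 + 3) + 2 = 6 + 2 = 8)
B(D) = -196/19 (B(D) = 8*(-49/38) = -196/19)
63*(-14 + B(-2)) = 63*(-14 - 196/19) = 63*(-462/19) = -29106/19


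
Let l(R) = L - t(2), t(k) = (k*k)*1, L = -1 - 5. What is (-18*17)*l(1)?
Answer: 3060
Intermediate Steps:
L = -6
t(k) = k² (t(k) = k²*1 = k²)
l(R) = -10 (l(R) = -6 - 1*2² = -6 - 1*4 = -6 - 4 = -10)
(-18*17)*l(1) = -18*17*(-10) = -306*(-10) = 3060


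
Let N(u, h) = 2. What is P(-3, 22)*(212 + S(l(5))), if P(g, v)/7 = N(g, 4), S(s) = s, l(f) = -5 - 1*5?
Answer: 2828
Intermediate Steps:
l(f) = -10 (l(f) = -5 - 5 = -10)
P(g, v) = 14 (P(g, v) = 7*2 = 14)
P(-3, 22)*(212 + S(l(5))) = 14*(212 - 10) = 14*202 = 2828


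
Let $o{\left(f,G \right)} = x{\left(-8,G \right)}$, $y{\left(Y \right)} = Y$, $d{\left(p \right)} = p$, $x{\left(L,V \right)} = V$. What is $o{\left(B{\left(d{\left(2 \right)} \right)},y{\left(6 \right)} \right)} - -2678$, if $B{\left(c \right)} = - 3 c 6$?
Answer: $2684$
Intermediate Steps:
$B{\left(c \right)} = - 18 c$
$o{\left(f,G \right)} = G$
$o{\left(B{\left(d{\left(2 \right)} \right)},y{\left(6 \right)} \right)} - -2678 = 6 - -2678 = 6 + 2678 = 2684$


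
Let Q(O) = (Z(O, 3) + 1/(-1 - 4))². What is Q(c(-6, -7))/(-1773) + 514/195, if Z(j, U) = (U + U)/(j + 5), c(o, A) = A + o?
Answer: 24297227/9219600 ≈ 2.6354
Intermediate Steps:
Z(j, U) = 2*U/(5 + j) (Z(j, U) = (2*U)/(5 + j) = 2*U/(5 + j))
Q(O) = (-⅕ + 6/(5 + O))² (Q(O) = (2*3/(5 + O) + 1/(-1 - 4))² = (6/(5 + O) + 1/(-5))² = (6/(5 + O) - ⅕)² = (-⅕ + 6/(5 + O))²)
Q(c(-6, -7))/(-1773) + 514/195 = ((-25 + (-7 - 6))²/(25*(5 + (-7 - 6))²))/(-1773) + 514/195 = ((-25 - 13)²/(25*(5 - 13)²))*(-1/1773) + 514*(1/195) = ((1/25)*(-38)²/(-8)²)*(-1/1773) + 514/195 = ((1/25)*1444*(1/64))*(-1/1773) + 514/195 = (361/400)*(-1/1773) + 514/195 = -361/709200 + 514/195 = 24297227/9219600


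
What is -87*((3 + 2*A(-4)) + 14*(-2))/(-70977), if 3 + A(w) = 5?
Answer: -609/23659 ≈ -0.025741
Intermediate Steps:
A(w) = 2 (A(w) = -3 + 5 = 2)
-87*((3 + 2*A(-4)) + 14*(-2))/(-70977) = -87*((3 + 2*2) + 14*(-2))/(-70977) = -87*((3 + 4) - 28)*(-1/70977) = -87*(7 - 28)*(-1/70977) = -87*(-21)*(-1/70977) = 1827*(-1/70977) = -609/23659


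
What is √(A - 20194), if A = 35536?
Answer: √15342 ≈ 123.86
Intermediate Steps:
√(A - 20194) = √(35536 - 20194) = √15342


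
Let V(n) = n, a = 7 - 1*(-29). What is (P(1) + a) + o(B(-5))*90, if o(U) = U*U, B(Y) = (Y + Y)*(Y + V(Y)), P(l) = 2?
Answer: 900038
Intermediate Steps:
a = 36 (a = 7 + 29 = 36)
B(Y) = 4*Y² (B(Y) = (Y + Y)*(Y + Y) = (2*Y)*(2*Y) = 4*Y²)
o(U) = U²
(P(1) + a) + o(B(-5))*90 = (2 + 36) + (4*(-5)²)²*90 = 38 + (4*25)²*90 = 38 + 100²*90 = 38 + 10000*90 = 38 + 900000 = 900038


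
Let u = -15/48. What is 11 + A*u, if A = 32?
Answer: 1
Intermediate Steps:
u = -5/16 (u = -15*1/48 = -5/16 ≈ -0.31250)
11 + A*u = 11 + 32*(-5/16) = 11 - 10 = 1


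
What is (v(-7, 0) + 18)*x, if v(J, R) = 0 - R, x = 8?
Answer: 144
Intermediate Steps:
v(J, R) = -R
(v(-7, 0) + 18)*x = (-1*0 + 18)*8 = (0 + 18)*8 = 18*8 = 144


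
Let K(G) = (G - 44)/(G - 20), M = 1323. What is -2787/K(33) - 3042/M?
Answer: 5322239/1617 ≈ 3291.4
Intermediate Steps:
K(G) = (-44 + G)/(-20 + G)
-2787/K(33) - 3042/M = -2787*(-20 + 33)/(-44 + 33) - 3042/1323 = -2787/(-11/13) - 3042*1/1323 = -2787/((1/13)*(-11)) - 338/147 = -2787/(-11/13) - 338/147 = -2787*(-13/11) - 338/147 = 36231/11 - 338/147 = 5322239/1617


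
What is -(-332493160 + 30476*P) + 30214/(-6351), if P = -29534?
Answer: 7828060575530/6351 ≈ 1.2326e+9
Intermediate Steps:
-(-332493160 + 30476*P) + 30214/(-6351) = -30476/(1/(-29534 - 10910)) + 30214/(-6351) = -30476/(1/(-40444)) + 30214*(-1/6351) = -30476/(-1/40444) - 30214/6351 = -30476*(-40444) - 30214/6351 = 1232571344 - 30214/6351 = 7828060575530/6351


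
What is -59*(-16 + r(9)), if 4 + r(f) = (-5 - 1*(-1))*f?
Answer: 3304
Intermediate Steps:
r(f) = -4 - 4*f (r(f) = -4 + (-5 - 1*(-1))*f = -4 + (-5 + 1)*f = -4 - 4*f)
-59*(-16 + r(9)) = -59*(-16 + (-4 - 4*9)) = -59*(-16 + (-4 - 36)) = -59*(-16 - 40) = -59*(-56) = 3304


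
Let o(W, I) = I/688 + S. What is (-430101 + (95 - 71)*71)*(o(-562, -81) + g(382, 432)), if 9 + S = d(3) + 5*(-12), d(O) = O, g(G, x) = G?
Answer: -93102234819/688 ≈ -1.3532e+8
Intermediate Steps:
S = -66 (S = -9 + (3 + 5*(-12)) = -9 + (3 - 60) = -9 - 57 = -66)
o(W, I) = -66 + I/688 (o(W, I) = I/688 - 66 = -66 + I/688)
(-430101 + (95 - 71)*71)*(o(-562, -81) + g(382, 432)) = (-430101 + (95 - 71)*71)*((-66 + (1/688)*(-81)) + 382) = (-430101 + 24*71)*((-66 - 81/688) + 382) = (-430101 + 1704)*(-45489/688 + 382) = -428397*217327/688 = -93102234819/688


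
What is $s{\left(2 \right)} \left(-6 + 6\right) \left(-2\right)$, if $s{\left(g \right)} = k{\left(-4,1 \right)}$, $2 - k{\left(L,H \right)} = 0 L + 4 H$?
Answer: $0$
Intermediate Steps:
$k{\left(L,H \right)} = 2 - 4 H$ ($k{\left(L,H \right)} = 2 - \left(0 L + 4 H\right) = 2 - \left(0 + 4 H\right) = 2 - 4 H$)
$s{\left(g \right)} = -2$ ($s{\left(g \right)} = 2 - 4 = -2$)
$s{\left(2 \right)} \left(-6 + 6\right) \left(-2\right) = - 2 \left(-6 + 6\right) \left(-2\right) = - 2 \cdot 0 \left(-2\right) = \left(-2\right) 0 = 0$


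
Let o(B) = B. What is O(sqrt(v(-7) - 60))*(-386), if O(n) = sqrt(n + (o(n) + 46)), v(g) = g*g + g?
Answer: -386*sqrt(46 + 6*I*sqrt(2)) ≈ -2629.0 - 240.45*I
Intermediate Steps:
v(g) = g + g**2 (v(g) = g**2 + g = g + g**2)
O(n) = sqrt(46 + 2*n) (O(n) = sqrt(n + (n + 46)) = sqrt(n + (46 + n)) = sqrt(46 + 2*n))
O(sqrt(v(-7) - 60))*(-386) = sqrt(46 + 2*sqrt(-7*(1 - 7) - 60))*(-386) = sqrt(46 + 2*sqrt(-7*(-6) - 60))*(-386) = sqrt(46 + 2*sqrt(42 - 60))*(-386) = sqrt(46 + 2*sqrt(-18))*(-386) = sqrt(46 + 2*(3*I*sqrt(2)))*(-386) = sqrt(46 + 6*I*sqrt(2))*(-386) = -386*sqrt(46 + 6*I*sqrt(2))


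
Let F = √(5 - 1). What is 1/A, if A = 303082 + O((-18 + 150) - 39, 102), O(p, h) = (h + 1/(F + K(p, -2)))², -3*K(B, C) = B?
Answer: 841/263635811 ≈ 3.1900e-6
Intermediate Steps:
F = 2 (F = √4 = 2)
K(B, C) = -B/3
O(p, h) = (h + 1/(2 - p/3))²
A = 263635811/841 (A = 303082 + (3 + 6*102 - 1*102*((-18 + 150) - 39))²/(-6 + ((-18 + 150) - 39))² = 303082 + (3 + 612 - 1*102*(132 - 39))²/(-6 + (132 - 39))² = 303082 + (3 + 612 - 1*102*93)²/(-6 + 93)² = 303082 + (3 + 612 - 9486)²/87² = 303082 + (1/7569)*(-8871)² = 303082 + (1/7569)*78694641 = 303082 + 8743849/841 = 263635811/841 ≈ 3.1348e+5)
1/A = 1/(263635811/841) = 841/263635811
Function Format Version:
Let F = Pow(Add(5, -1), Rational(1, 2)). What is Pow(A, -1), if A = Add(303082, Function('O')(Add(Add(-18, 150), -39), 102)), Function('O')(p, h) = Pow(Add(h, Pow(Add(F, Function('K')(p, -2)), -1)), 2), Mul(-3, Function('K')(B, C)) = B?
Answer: Rational(841, 263635811) ≈ 3.1900e-6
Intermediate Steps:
F = 2 (F = Pow(4, Rational(1, 2)) = 2)
Function('K')(B, C) = Mul(Rational(-1, 3), B)
Function('O')(p, h) = Pow(Add(h, Pow(Add(2, Mul(Rational(-1, 3), p)), -1)), 2)
A = Rational(263635811, 841) (A = Add(303082, Mul(Pow(Add(-6, Add(Add(-18, 150), -39)), -2), Pow(Add(3, Mul(6, 102), Mul(-1, 102, Add(Add(-18, 150), -39))), 2))) = Add(303082, Mul(Pow(Add(-6, Add(132, -39)), -2), Pow(Add(3, 612, Mul(-1, 102, Add(132, -39))), 2))) = Add(303082, Mul(Pow(Add(-6, 93), -2), Pow(Add(3, 612, Mul(-1, 102, 93)), 2))) = Add(303082, Mul(Pow(87, -2), Pow(Add(3, 612, -9486), 2))) = Add(303082, Mul(Rational(1, 7569), Pow(-8871, 2))) = Add(303082, Mul(Rational(1, 7569), 78694641)) = Add(303082, Rational(8743849, 841)) = Rational(263635811, 841) ≈ 3.1348e+5)
Pow(A, -1) = Pow(Rational(263635811, 841), -1) = Rational(841, 263635811)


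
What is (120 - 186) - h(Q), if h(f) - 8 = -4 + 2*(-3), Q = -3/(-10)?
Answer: -64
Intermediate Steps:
Q = 3/10 (Q = -3*(-1/10) = 3/10 ≈ 0.30000)
h(f) = -2 (h(f) = 8 + (-4 + 2*(-3)) = 8 + (-4 - 6) = 8 - 10 = -2)
(120 - 186) - h(Q) = (120 - 186) - 1*(-2) = -66 + 2 = -64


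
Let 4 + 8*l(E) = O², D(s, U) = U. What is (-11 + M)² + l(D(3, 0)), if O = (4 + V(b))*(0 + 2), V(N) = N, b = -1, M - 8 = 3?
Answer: 4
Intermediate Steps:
M = 11 (M = 8 + 3 = 11)
O = 6 (O = (4 - 1)*(0 + 2) = 3*2 = 6)
l(E) = 4 (l(E) = -½ + (⅛)*6² = -½ + (⅛)*36 = -½ + 9/2 = 4)
(-11 + M)² + l(D(3, 0)) = (-11 + 11)² + 4 = 0² + 4 = 0 + 4 = 4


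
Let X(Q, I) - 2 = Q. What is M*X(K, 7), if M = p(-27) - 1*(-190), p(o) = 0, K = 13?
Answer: 2850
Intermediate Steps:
X(Q, I) = 2 + Q
M = 190 (M = 0 - 1*(-190) = 0 + 190 = 190)
M*X(K, 7) = 190*(2 + 13) = 190*15 = 2850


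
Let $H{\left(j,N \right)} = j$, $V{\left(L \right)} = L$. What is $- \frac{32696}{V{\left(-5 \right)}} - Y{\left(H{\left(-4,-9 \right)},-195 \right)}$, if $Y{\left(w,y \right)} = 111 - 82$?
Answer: $\frac{32551}{5} \approx 6510.2$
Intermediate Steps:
$Y{\left(w,y \right)} = 29$
$- \frac{32696}{V{\left(-5 \right)}} - Y{\left(H{\left(-4,-9 \right)},-195 \right)} = - \frac{32696}{-5} - 29 = \left(-32696\right) \left(- \frac{1}{5}\right) - 29 = \frac{32696}{5} - 29 = \frac{32551}{5}$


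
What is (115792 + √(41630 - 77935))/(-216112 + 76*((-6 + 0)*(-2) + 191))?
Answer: -28948/50171 - I*√36305/200684 ≈ -0.57699 - 0.00094945*I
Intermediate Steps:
(115792 + √(41630 - 77935))/(-216112 + 76*((-6 + 0)*(-2) + 191)) = (115792 + √(-36305))/(-216112 + 76*(-6*(-2) + 191)) = (115792 + I*√36305)/(-216112 + 76*(12 + 191)) = (115792 + I*√36305)/(-216112 + 76*203) = (115792 + I*√36305)/(-216112 + 15428) = (115792 + I*√36305)/(-200684) = (115792 + I*√36305)*(-1/200684) = -28948/50171 - I*√36305/200684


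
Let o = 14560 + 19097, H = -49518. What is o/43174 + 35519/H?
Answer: 33282505/534472533 ≈ 0.062272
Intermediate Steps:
o = 33657
o/43174 + 35519/H = 33657/43174 + 35519/(-49518) = 33657*(1/43174) + 35519*(-1/49518) = 33657/43174 - 35519/49518 = 33282505/534472533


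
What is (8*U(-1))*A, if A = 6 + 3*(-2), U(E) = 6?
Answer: 0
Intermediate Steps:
A = 0 (A = 6 - 6 = 0)
(8*U(-1))*A = (8*6)*0 = 48*0 = 0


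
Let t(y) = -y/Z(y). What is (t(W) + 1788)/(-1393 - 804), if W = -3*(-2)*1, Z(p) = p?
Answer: -1787/2197 ≈ -0.81338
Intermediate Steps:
W = 6 (W = 6*1 = 6)
t(y) = -1 (t(y) = -y/y = -1*1 = -1)
(t(W) + 1788)/(-1393 - 804) = (-1 + 1788)/(-1393 - 804) = 1787/(-2197) = 1787*(-1/2197) = -1787/2197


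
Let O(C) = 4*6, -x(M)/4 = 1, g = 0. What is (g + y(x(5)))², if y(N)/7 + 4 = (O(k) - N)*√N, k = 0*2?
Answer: -152880 - 21952*I ≈ -1.5288e+5 - 21952.0*I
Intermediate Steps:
x(M) = -4 (x(M) = -4*1 = -4)
k = 0
O(C) = 24
y(N) = -28 + 7*√N*(24 - N) (y(N) = -28 + 7*((24 - N)*√N) = -28 + 7*(√N*(24 - N)) = -28 + 7*√N*(24 - N))
(g + y(x(5)))² = (0 + (-28 - (-56)*I + 168*√(-4)))² = (0 + (-28 - (-56)*I + 168*(2*I)))² = (0 + (-28 + 56*I + 336*I))² = (0 + (-28 + 392*I))² = (-28 + 392*I)²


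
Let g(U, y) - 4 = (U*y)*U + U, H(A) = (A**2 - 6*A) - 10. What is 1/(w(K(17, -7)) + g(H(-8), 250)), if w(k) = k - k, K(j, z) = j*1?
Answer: 1/2601106 ≈ 3.8445e-7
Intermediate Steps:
K(j, z) = j
w(k) = 0
H(A) = -10 + A**2 - 6*A
g(U, y) = 4 + U + y*U**2 (g(U, y) = 4 + ((U*y)*U + U) = 4 + (y*U**2 + U) = 4 + (U + y*U**2) = 4 + U + y*U**2)
1/(w(K(17, -7)) + g(H(-8), 250)) = 1/(0 + (4 + (-10 + (-8)**2 - 6*(-8)) + 250*(-10 + (-8)**2 - 6*(-8))**2)) = 1/(0 + (4 + (-10 + 64 + 48) + 250*(-10 + 64 + 48)**2)) = 1/(0 + (4 + 102 + 250*102**2)) = 1/(0 + (4 + 102 + 250*10404)) = 1/(0 + (4 + 102 + 2601000)) = 1/(0 + 2601106) = 1/2601106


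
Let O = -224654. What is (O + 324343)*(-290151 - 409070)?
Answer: -69704642269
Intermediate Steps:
(O + 324343)*(-290151 - 409070) = (-224654 + 324343)*(-290151 - 409070) = 99689*(-699221) = -69704642269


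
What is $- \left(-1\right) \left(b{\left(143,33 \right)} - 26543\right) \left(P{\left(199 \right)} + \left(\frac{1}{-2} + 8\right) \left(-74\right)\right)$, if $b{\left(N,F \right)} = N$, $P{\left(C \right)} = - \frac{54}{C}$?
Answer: $\frac{2917173600}{199} \approx 1.4659 \cdot 10^{7}$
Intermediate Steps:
$- \left(-1\right) \left(b{\left(143,33 \right)} - 26543\right) \left(P{\left(199 \right)} + \left(\frac{1}{-2} + 8\right) \left(-74\right)\right) = - \left(-1\right) \left(143 - 26543\right) \left(- \frac{54}{199} + \left(\frac{1}{-2} + 8\right) \left(-74\right)\right) = - \left(-1\right) \left(- 26400 \left(\left(-54\right) \frac{1}{199} + \left(- \frac{1}{2} + 8\right) \left(-74\right)\right)\right) = - \left(-1\right) \left(- 26400 \left(- \frac{54}{199} + \frac{15}{2} \left(-74\right)\right)\right) = - \left(-1\right) \left(- 26400 \left(- \frac{54}{199} - 555\right)\right) = - \left(-1\right) \left(\left(-26400\right) \left(- \frac{110499}{199}\right)\right) = - \frac{\left(-1\right) 2917173600}{199} = \left(-1\right) \left(- \frac{2917173600}{199}\right) = \frac{2917173600}{199}$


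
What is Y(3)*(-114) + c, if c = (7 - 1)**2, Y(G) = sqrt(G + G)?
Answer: 36 - 114*sqrt(6) ≈ -243.24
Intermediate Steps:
Y(G) = sqrt(2)*sqrt(G) (Y(G) = sqrt(2*G) = sqrt(2)*sqrt(G))
c = 36 (c = 6**2 = 36)
Y(3)*(-114) + c = (sqrt(2)*sqrt(3))*(-114) + 36 = sqrt(6)*(-114) + 36 = -114*sqrt(6) + 36 = 36 - 114*sqrt(6)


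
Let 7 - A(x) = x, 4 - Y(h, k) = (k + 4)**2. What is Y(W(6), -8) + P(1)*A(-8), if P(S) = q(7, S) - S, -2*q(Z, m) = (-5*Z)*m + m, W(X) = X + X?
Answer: 228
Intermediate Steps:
W(X) = 2*X
q(Z, m) = -m/2 + 5*Z*m/2 (q(Z, m) = -((-5*Z)*m + m)/2 = -(-5*Z*m + m)/2 = -(m - 5*Z*m)/2 = -m/2 + 5*Z*m/2)
P(S) = 16*S (P(S) = S*(-1 + 5*7)/2 - S = S*(-1 + 35)/2 - S = (1/2)*S*34 - S = 17*S - S = 16*S)
Y(h, k) = 4 - (4 + k)**2 (Y(h, k) = 4 - (k + 4)**2 = 4 - (4 + k)**2)
A(x) = 7 - x
Y(W(6), -8) + P(1)*A(-8) = (4 - (4 - 8)**2) + (16*1)*(7 - 1*(-8)) = (4 - 1*(-4)**2) + 16*(7 + 8) = (4 - 1*16) + 16*15 = (4 - 16) + 240 = -12 + 240 = 228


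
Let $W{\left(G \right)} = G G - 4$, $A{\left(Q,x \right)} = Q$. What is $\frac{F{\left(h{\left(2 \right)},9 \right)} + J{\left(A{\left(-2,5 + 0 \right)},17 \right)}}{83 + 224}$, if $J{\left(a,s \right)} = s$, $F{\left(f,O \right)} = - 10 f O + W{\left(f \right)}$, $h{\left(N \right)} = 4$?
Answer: $- \frac{331}{307} \approx -1.0782$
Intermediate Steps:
$W{\left(G \right)} = -4 + G^{2}$ ($W{\left(G \right)} = G^{2} - 4 = -4 + G^{2}$)
$F{\left(f,O \right)} = -4 + f^{2} - 10 O f$ ($F{\left(f,O \right)} = - 10 f O + \left(-4 + f^{2}\right) = - 10 O f + \left(-4 + f^{2}\right) = -4 + f^{2} - 10 O f$)
$\frac{F{\left(h{\left(2 \right)},9 \right)} + J{\left(A{\left(-2,5 + 0 \right)},17 \right)}}{83 + 224} = \frac{\left(-4 + 4^{2} - 90 \cdot 4\right) + 17}{83 + 224} = \frac{\left(-4 + 16 - 360\right) + 17}{307} = \left(-348 + 17\right) \frac{1}{307} = \left(-331\right) \frac{1}{307} = - \frac{331}{307}$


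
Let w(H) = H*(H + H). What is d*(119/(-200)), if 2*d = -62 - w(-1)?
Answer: 476/25 ≈ 19.040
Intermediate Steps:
w(H) = 2*H² (w(H) = H*(2*H) = 2*H²)
d = -32 (d = (-62 - 2*(-1)²)/2 = (-62 - 2)/2 = (½)*(-64) = -32)
d*(119/(-200)) = -3808/(-200) = -3808*(-1)/200 = -32*(-119/200) = 476/25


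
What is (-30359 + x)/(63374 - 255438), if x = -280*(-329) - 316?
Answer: -61445/192064 ≈ -0.31992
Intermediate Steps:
x = 91804 (x = 92120 - 316 = 91804)
(-30359 + x)/(63374 - 255438) = (-30359 + 91804)/(63374 - 255438) = 61445/(-192064) = 61445*(-1/192064) = -61445/192064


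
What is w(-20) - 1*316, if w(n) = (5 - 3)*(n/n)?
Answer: -314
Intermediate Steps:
w(n) = 2 (w(n) = 2*1 = 2)
w(-20) - 1*316 = 2 - 1*316 = 2 - 316 = -314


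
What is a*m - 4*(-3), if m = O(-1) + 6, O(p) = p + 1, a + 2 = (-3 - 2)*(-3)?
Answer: 90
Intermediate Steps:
a = 13 (a = -2 + (-3 - 2)*(-3) = -2 - 5*(-3) = -2 + 15 = 13)
O(p) = 1 + p
m = 6 (m = (1 - 1) + 6 = 0 + 6 = 6)
a*m - 4*(-3) = 13*6 - 4*(-3) = 78 + 12 = 90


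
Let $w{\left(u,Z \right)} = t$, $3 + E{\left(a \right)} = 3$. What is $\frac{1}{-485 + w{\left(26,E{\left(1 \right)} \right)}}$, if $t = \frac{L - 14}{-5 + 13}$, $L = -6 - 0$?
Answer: $- \frac{2}{975} \approx -0.0020513$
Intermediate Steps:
$E{\left(a \right)} = 0$ ($E{\left(a \right)} = -3 + 3 = 0$)
$L = -6$ ($L = -6 + 0 = -6$)
$t = - \frac{5}{2}$ ($t = \frac{-6 - 14}{-5 + 13} = - \frac{20}{8} = \left(-20\right) \frac{1}{8} = - \frac{5}{2} \approx -2.5$)
$w{\left(u,Z \right)} = - \frac{5}{2}$
$\frac{1}{-485 + w{\left(26,E{\left(1 \right)} \right)}} = \frac{1}{-485 - \frac{5}{2}} = \frac{1}{- \frac{975}{2}} = - \frac{2}{975}$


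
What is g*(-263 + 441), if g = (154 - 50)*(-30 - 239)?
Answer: -4979728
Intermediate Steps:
g = -27976 (g = 104*(-269) = -27976)
g*(-263 + 441) = -27976*(-263 + 441) = -27976*178 = -4979728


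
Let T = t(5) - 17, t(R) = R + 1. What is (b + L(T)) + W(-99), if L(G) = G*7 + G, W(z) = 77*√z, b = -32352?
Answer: -32440 + 231*I*√11 ≈ -32440.0 + 766.14*I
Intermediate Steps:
t(R) = 1 + R
T = -11 (T = (1 + 5) - 17 = 6 - 17 = -11)
L(G) = 8*G (L(G) = 7*G + G = 8*G)
(b + L(T)) + W(-99) = (-32352 + 8*(-11)) + 77*√(-99) = (-32352 - 88) + 77*(3*I*√11) = -32440 + 231*I*√11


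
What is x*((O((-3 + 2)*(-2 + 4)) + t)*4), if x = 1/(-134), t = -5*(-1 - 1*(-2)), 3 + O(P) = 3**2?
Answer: -2/67 ≈ -0.029851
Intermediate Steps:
O(P) = 6 (O(P) = -3 + 3**2 = -3 + 9 = 6)
t = -5 (t = -5*(-1 + 2) = -5*1 = -5)
x = -1/134 ≈ -0.0074627
x*((O((-3 + 2)*(-2 + 4)) + t)*4) = -(6 - 5)*4/134 = -4/134 = -1/134*4 = -2/67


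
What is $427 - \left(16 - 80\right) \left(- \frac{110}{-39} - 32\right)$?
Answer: $- \frac{56179}{39} \approx -1440.5$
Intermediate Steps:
$427 - \left(16 - 80\right) \left(- \frac{110}{-39} - 32\right) = 427 - - 64 \left(\left(-110\right) \left(- \frac{1}{39}\right) - 32\right) = 427 - - 64 \left(\frac{110}{39} - 32\right) = 427 - \left(-64\right) \left(- \frac{1138}{39}\right) = 427 - \frac{72832}{39} = - \frac{56179}{39}$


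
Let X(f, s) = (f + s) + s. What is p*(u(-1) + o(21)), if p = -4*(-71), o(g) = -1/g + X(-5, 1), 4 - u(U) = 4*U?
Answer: 29536/21 ≈ 1406.5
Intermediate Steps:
X(f, s) = f + 2*s
u(U) = 4 - 4*U
o(g) = -3 - 1/g (o(g) = -1/g + (-5 + 2*1) = -1/g + (-5 + 2) = -1/g - 3 = -3 - 1/g)
p = 284
p*(u(-1) + o(21)) = 284*((4 - 4*(-1)) + (-3 - 1/21)) = 284*((4 + 4) + (-3 - 1*1/21)) = 284*(8 + (-3 - 1/21)) = 284*(8 - 64/21) = 284*(104/21) = 29536/21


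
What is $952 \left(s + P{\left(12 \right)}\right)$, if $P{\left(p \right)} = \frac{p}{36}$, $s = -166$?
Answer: $- \frac{473144}{3} \approx -1.5771 \cdot 10^{5}$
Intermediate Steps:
$P{\left(p \right)} = \frac{p}{36}$ ($P{\left(p \right)} = p \frac{1}{36} = \frac{p}{36}$)
$952 \left(s + P{\left(12 \right)}\right) = 952 \left(-166 + \frac{1}{36} \cdot 12\right) = 952 \left(-166 + \frac{1}{3}\right) = 952 \left(- \frac{497}{3}\right) = - \frac{473144}{3}$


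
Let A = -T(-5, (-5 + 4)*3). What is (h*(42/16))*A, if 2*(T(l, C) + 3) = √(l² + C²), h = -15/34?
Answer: -945/272 + 315*√34/544 ≈ -0.097886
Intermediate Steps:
h = -15/34 (h = -15*1/34 = -15/34 ≈ -0.44118)
T(l, C) = -3 + √(C² + l²)/2 (T(l, C) = -3 + √(l² + C²)/2 = -3 + √(C² + l²)/2)
A = 3 - √34/2 (A = -(-3 + √(((-5 + 4)*3)² + (-5)²)/2) = -(-3 + √((-1*3)² + 25)/2) = -(-3 + √((-3)² + 25)/2) = -(-3 + √(9 + 25)/2) = -(-3 + √34/2) = 3 - √34/2 ≈ 0.084524)
(h*(42/16))*A = (-315/(17*16))*(3 - √34/2) = (-15/34*21/8)*(3 - √34/2) = -315*(3 - √34/2)/272 = -945/272 + 315*√34/544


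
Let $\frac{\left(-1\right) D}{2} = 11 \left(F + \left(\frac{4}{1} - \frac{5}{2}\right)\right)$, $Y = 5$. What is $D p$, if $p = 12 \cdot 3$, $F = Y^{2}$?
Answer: $-20988$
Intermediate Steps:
$F = 25$ ($F = 5^{2} = 25$)
$p = 36$
$D = -583$ ($D = - 2 \cdot 11 \left(25 + \left(\frac{4}{1} - \frac{5}{2}\right)\right) = - 2 \cdot 11 \left(25 + \left(4 \cdot 1 - \frac{5}{2}\right)\right) = - 2 \cdot 11 \left(25 + \left(4 - \frac{5}{2}\right)\right) = - 2 \cdot 11 \left(25 + \frac{3}{2}\right) = - 2 \cdot 11 \cdot \frac{53}{2} = \left(-2\right) \frac{583}{2} = -583$)
$D p = \left(-583\right) 36 = -20988$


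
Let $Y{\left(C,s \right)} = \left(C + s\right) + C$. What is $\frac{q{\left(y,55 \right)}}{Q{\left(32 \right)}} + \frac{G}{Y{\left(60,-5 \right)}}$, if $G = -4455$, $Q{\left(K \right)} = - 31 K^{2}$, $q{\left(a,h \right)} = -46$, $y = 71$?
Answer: $- \frac{14141423}{365056} \approx -38.738$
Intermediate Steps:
$Y{\left(C,s \right)} = s + 2 C$
$\frac{q{\left(y,55 \right)}}{Q{\left(32 \right)}} + \frac{G}{Y{\left(60,-5 \right)}} = - \frac{46}{\left(-31\right) 32^{2}} - \frac{4455}{-5 + 2 \cdot 60} = - \frac{46}{\left(-31\right) 1024} - \frac{4455}{-5 + 120} = - \frac{46}{-31744} - \frac{4455}{115} = \left(-46\right) \left(- \frac{1}{31744}\right) - \frac{891}{23} = \frac{23}{15872} - \frac{891}{23} = - \frac{14141423}{365056}$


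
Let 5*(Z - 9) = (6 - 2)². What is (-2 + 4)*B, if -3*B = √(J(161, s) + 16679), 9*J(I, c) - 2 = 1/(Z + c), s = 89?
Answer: -√474497958/253 ≈ -86.099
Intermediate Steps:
Z = 61/5 (Z = 9 + (6 - 2)²/5 = 9 + (⅕)*4² = 9 + (⅕)*16 = 9 + 16/5 = 61/5 ≈ 12.200)
J(I, c) = 2/9 + 1/(9*(61/5 + c))
B = -√474497958/506 (B = -√((127 + 10*89)/(9*(61 + 5*89)) + 16679)/3 = -√((127 + 890)/(9*(61 + 445)) + 16679)/3 = -√((⅑)*1017/506 + 16679)/3 = -√((⅑)*(1/506)*1017 + 16679)/3 = -√(113/506 + 16679)/3 = -√474497958/506 ≈ -43.049)
(-2 + 4)*B = (-2 + 4)*(-√474497958/506) = 2*(-√474497958/506) = -√474497958/253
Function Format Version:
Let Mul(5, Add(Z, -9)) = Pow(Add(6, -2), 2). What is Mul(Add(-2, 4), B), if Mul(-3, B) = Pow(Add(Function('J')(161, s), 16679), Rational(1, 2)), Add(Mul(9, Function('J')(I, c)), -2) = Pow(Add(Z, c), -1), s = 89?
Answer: Mul(Rational(-1, 253), Pow(474497958, Rational(1, 2))) ≈ -86.099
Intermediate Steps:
Z = Rational(61, 5) (Z = Add(9, Mul(Rational(1, 5), Pow(Add(6, -2), 2))) = Add(9, Mul(Rational(1, 5), Pow(4, 2))) = Add(9, Mul(Rational(1, 5), 16)) = Add(9, Rational(16, 5)) = Rational(61, 5) ≈ 12.200)
Function('J')(I, c) = Add(Rational(2, 9), Mul(Rational(1, 9), Pow(Add(Rational(61, 5), c), -1)))
B = Mul(Rational(-1, 506), Pow(474497958, Rational(1, 2))) (B = Mul(Rational(-1, 3), Pow(Add(Mul(Rational(1, 9), Pow(Add(61, Mul(5, 89)), -1), Add(127, Mul(10, 89))), 16679), Rational(1, 2))) = Mul(Rational(-1, 3), Pow(Add(Mul(Rational(1, 9), Pow(Add(61, 445), -1), Add(127, 890)), 16679), Rational(1, 2))) = Mul(Rational(-1, 3), Pow(Add(Mul(Rational(1, 9), Pow(506, -1), 1017), 16679), Rational(1, 2))) = Mul(Rational(-1, 3), Pow(Add(Mul(Rational(1, 9), Rational(1, 506), 1017), 16679), Rational(1, 2))) = Mul(Rational(-1, 3), Pow(Add(Rational(113, 506), 16679), Rational(1, 2))) = Mul(Rational(-1, 3), Pow(Rational(8439687, 506), Rational(1, 2))) = Mul(Rational(-1, 3), Mul(Rational(3, 506), Pow(474497958, Rational(1, 2)))) = Mul(Rational(-1, 506), Pow(474497958, Rational(1, 2))) ≈ -43.049)
Mul(Add(-2, 4), B) = Mul(Add(-2, 4), Mul(Rational(-1, 506), Pow(474497958, Rational(1, 2)))) = Mul(2, Mul(Rational(-1, 506), Pow(474497958, Rational(1, 2)))) = Mul(Rational(-1, 253), Pow(474497958, Rational(1, 2)))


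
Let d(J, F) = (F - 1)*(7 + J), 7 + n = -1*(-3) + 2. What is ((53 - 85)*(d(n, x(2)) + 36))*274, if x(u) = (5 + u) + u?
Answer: -666368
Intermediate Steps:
x(u) = 5 + 2*u
n = -2 (n = -7 + (-1*(-3) + 2) = -7 + (3 + 2) = -7 + 5 = -2)
d(J, F) = (-1 + F)*(7 + J)
((53 - 85)*(d(n, x(2)) + 36))*274 = ((53 - 85)*((-7 - 1*(-2) + 7*(5 + 2*2) + (5 + 2*2)*(-2)) + 36))*274 = -32*((-7 + 2 + 7*(5 + 4) + (5 + 4)*(-2)) + 36)*274 = -32*((-7 + 2 + 7*9 + 9*(-2)) + 36)*274 = -32*((-7 + 2 + 63 - 18) + 36)*274 = -32*(40 + 36)*274 = -32*76*274 = -2432*274 = -666368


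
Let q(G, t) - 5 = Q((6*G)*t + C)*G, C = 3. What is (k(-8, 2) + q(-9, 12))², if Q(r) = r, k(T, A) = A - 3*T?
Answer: 34058896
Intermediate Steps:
q(G, t) = 5 + G*(3 + 6*G*t) (q(G, t) = 5 + ((6*G)*t + 3)*G = 5 + (6*G*t + 3)*G = 5 + (3 + 6*G*t)*G = 5 + G*(3 + 6*G*t))
(k(-8, 2) + q(-9, 12))² = ((2 - 3*(-8)) + (5 + 3*(-9)*(1 + 2*(-9)*12)))² = ((2 + 24) + (5 + 3*(-9)*(1 - 216)))² = (26 + (5 + 3*(-9)*(-215)))² = (26 + (5 + 5805))² = (26 + 5810)² = 5836² = 34058896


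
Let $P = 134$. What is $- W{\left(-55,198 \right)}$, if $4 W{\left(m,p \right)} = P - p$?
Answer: $16$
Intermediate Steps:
$W{\left(m,p \right)} = \frac{67}{2} - \frac{p}{4}$ ($W{\left(m,p \right)} = \frac{134 - p}{4} = \frac{67}{2} - \frac{p}{4}$)
$- W{\left(-55,198 \right)} = - (\frac{67}{2} - \frac{99}{2}) = \left(-1\right) \left(-16\right) = 16$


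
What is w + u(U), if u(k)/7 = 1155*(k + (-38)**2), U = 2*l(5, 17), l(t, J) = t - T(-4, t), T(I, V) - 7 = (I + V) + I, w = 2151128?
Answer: 13842038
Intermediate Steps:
T(I, V) = 7 + V + 2*I (T(I, V) = 7 + ((I + V) + I) = 7 + (V + 2*I) = 7 + V + 2*I)
l(t, J) = 1 (l(t, J) = t - (7 + t + 2*(-4)) = t - (7 + t - 8) = t - (-1 + t) = t + (1 - t) = 1)
U = 2 (U = 2*1 = 2)
u(k) = 11674740 + 8085*k (u(k) = 7*(1155*(k + (-38)**2)) = 7*(1155*(k + 1444)) = 7*(1155*(1444 + k)) = 7*(1667820 + 1155*k) = 11674740 + 8085*k)
w + u(U) = 2151128 + (11674740 + 8085*2) = 2151128 + (11674740 + 16170) = 2151128 + 11690910 = 13842038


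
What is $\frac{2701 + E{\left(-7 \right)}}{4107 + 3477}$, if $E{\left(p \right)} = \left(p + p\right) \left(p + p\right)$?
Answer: $\frac{2897}{7584} \approx 0.38199$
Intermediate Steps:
$E{\left(p \right)} = 4 p^{2}$ ($E{\left(p \right)} = 2 p 2 p = 4 p^{2}$)
$\frac{2701 + E{\left(-7 \right)}}{4107 + 3477} = \frac{2701 + 4 \left(-7\right)^{2}}{4107 + 3477} = \frac{2701 + 4 \cdot 49}{7584} = \left(2701 + 196\right) \frac{1}{7584} = 2897 \cdot \frac{1}{7584} = \frac{2897}{7584}$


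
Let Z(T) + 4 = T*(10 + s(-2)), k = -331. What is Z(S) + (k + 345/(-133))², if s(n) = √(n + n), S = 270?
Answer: 2016208968/17689 + 540*I ≈ 1.1398e+5 + 540.0*I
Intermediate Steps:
s(n) = √2*√n (s(n) = √(2*n) = √2*√n)
Z(T) = -4 + T*(10 + 2*I) (Z(T) = -4 + T*(10 + √2*√(-2)) = -4 + T*(10 + √2*(I*√2)) = -4 + T*(10 + 2*I))
Z(S) + (k + 345/(-133))² = (-4 + 2*270*(5 + I)) + (-331 + 345/(-133))² = (-4 + (2700 + 540*I)) + (-331 + 345*(-1/133))² = (2696 + 540*I) + (-331 - 345/133)² = (2696 + 540*I) + (-44368/133)² = (2696 + 540*I) + 1968519424/17689 = 2016208968/17689 + 540*I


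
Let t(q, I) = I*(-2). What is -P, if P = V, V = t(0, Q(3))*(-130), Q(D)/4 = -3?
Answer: 3120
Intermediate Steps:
Q(D) = -12 (Q(D) = 4*(-3) = -12)
t(q, I) = -2*I
V = -3120 (V = -2*(-12)*(-130) = 24*(-130) = -3120)
P = -3120
-P = -1*(-3120) = 3120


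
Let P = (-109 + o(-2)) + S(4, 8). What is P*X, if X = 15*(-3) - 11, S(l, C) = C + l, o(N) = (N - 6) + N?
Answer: 5992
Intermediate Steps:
o(N) = -6 + 2*N (o(N) = (-6 + N) + N = -6 + 2*N)
P = -107 (P = (-109 + (-6 + 2*(-2))) + (8 + 4) = (-109 + (-6 - 4)) + 12 = (-109 - 10) + 12 = -119 + 12 = -107)
X = -56 (X = -45 - 11 = -56)
P*X = -107*(-56) = 5992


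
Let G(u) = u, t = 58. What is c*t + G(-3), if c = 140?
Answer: 8117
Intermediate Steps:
c*t + G(-3) = 140*58 - 3 = 8120 - 3 = 8117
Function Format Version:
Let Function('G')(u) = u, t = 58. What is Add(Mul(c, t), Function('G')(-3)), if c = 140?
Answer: 8117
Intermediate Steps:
Add(Mul(c, t), Function('G')(-3)) = Add(Mul(140, 58), -3) = Add(8120, -3) = 8117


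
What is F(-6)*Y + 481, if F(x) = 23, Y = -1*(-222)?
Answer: 5587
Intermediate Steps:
Y = 222
F(-6)*Y + 481 = 23*222 + 481 = 5106 + 481 = 5587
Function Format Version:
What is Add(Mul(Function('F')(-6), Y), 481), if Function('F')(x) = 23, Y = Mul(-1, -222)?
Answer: 5587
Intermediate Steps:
Y = 222
Add(Mul(Function('F')(-6), Y), 481) = Add(Mul(23, 222), 481) = Add(5106, 481) = 5587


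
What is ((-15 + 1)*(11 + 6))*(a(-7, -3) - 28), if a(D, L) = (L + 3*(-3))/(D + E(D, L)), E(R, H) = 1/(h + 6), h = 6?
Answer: 518840/83 ≈ 6251.1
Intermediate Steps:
E(R, H) = 1/12 (E(R, H) = 1/(6 + 6) = 1/12)
a(D, L) = (-9 + L)/(1/12 + D) (a(D, L) = (L + 3*(-3))/(D + 1/12) = (L - 9)/(1/12 + D) = (-9 + L)/(1/12 + D))
((-15 + 1)*(11 + 6))*(a(-7, -3) - 28) = ((-15 + 1)*(11 + 6))*(12*(-9 - 3)/(1 + 12*(-7)) - 28) = (-14*17)*(12*(-12)/(1 - 84) - 28) = -238*(12*(-12)/(-83) - 28) = -238*(12*(-1/83)*(-12) - 28) = -238*(144/83 - 28) = -238*(-2180/83) = 518840/83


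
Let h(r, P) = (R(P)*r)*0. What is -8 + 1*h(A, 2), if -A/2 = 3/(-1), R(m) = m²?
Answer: -8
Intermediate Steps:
A = 6 (A = -6/(-1) = -6*(-1) = -2*(-3) = 6)
h(r, P) = 0 (h(r, P) = (P²*r)*0 = (r*P²)*0 = 0)
-8 + 1*h(A, 2) = -8 + 1*0 = -8 + 0 = -8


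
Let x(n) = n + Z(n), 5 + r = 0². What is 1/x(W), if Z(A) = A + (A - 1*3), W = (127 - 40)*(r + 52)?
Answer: 1/12264 ≈ 8.1540e-5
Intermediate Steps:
r = -5 (r = -5 + 0² = -5 + 0 = -5)
W = 4089 (W = (127 - 40)*(-5 + 52) = 87*47 = 4089)
Z(A) = -3 + 2*A (Z(A) = A + (A - 3) = A + (-3 + A) = -3 + 2*A)
x(n) = -3 + 3*n (x(n) = n + (-3 + 2*n) = -3 + 3*n)
1/x(W) = 1/(-3 + 3*4089) = 1/(-3 + 12267) = 1/12264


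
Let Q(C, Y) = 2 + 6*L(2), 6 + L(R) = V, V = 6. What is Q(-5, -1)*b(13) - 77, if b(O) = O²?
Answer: 261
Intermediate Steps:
L(R) = 0 (L(R) = -6 + 6 = 0)
Q(C, Y) = 2 (Q(C, Y) = 2 + 6*0 = 2 + 0 = 2)
Q(-5, -1)*b(13) - 77 = 2*13² - 77 = 2*169 - 77 = 338 - 77 = 261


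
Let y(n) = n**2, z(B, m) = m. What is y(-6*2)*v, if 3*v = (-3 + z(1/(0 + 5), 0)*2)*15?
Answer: -2160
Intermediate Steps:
v = -15 (v = ((-3 + 0*2)*15)/3 = ((-3 + 0)*15)/3 = (-3*15)/3 = (1/3)*(-45) = -15)
y(-6*2)*v = (-6*2)**2*(-15) = (-12)**2*(-15) = 144*(-15) = -2160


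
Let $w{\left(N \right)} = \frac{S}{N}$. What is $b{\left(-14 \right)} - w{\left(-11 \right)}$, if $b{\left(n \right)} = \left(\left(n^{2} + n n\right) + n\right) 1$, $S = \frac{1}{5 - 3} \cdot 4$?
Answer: $\frac{4160}{11} \approx 378.18$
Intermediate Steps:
$S = 2$ ($S = \frac{1}{2} \cdot 4 = 2$)
$w{\left(N \right)} = \frac{2}{N}$
$b{\left(n \right)} = n + 2 n^{2}$ ($b{\left(n \right)} = \left(\left(n^{2} + n^{2}\right) + n\right) 1 = \left(2 n^{2} + n\right) 1 = \left(n + 2 n^{2}\right) 1 = n + 2 n^{2}$)
$b{\left(-14 \right)} - w{\left(-11 \right)} = - 14 \left(1 + 2 \left(-14\right)\right) - \frac{2}{-11} = - 14 \left(1 - 28\right) - 2 \left(- \frac{1}{11}\right) = \left(-14\right) \left(-27\right) - - \frac{2}{11} = 378 + \frac{2}{11} = \frac{4160}{11}$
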